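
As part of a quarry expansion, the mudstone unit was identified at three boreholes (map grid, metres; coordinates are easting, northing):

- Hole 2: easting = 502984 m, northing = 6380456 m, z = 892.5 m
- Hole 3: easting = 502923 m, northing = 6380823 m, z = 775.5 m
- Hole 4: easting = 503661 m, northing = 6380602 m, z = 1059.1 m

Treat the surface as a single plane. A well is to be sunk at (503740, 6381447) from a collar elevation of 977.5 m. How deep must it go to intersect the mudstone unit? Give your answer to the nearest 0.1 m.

Let the plane be z = a·easting + b·northing + c.
Hole 3−Hole 2: −61a + 367b = −117;  Hole 4−Hole 2: 677a + 146b = 166.6.
Solving gives a = 0.303942650, b = −0.268282012.
Then c = 892.5 − a·502984 − b·6380456 = 1559775.78.
At (503740, 6381447): z_contact = 153108.07 − 1712027.44 + 1559775.78 = 856.41 m.
Depth below ground = 977.5 − 856.41 = 121.1 m.

121.1 m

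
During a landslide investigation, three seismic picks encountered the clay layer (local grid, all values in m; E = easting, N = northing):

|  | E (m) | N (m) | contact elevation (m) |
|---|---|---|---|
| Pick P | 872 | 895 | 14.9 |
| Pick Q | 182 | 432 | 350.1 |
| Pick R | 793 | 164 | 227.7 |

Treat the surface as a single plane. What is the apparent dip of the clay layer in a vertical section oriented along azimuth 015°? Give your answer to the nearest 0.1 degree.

Let the plane be z = a·E + b·N + c.
Pick Q−Pick P: −690a − 463b = 335.2;  Pick R−Pick P: −79a − 731b = 212.8.
Solving gives a = −0.31317, b = −0.25726.
Unit vector along 015° is (sin 15°, cos 15°) = (0.2588, 0.9659).
Slope in that direction = a·(0.2588) + b·(0.9659) = −0.32955.
Apparent dip = arctan|0.32955| = 18.2° (true dip is 22.1°, so apparent ≤ true as expected).

18.2°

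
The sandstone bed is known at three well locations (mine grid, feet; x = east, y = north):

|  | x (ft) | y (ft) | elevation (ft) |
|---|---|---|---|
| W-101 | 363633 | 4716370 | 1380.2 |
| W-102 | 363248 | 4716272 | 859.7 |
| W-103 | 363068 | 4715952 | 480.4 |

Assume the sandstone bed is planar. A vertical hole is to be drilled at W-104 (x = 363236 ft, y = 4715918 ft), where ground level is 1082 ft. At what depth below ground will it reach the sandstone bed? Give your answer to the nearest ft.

Two edge vectors: W-101→W-102 = (-385, -98, -520.5), W-101→W-103 = (-565, -418, -899.8).
Normal n = (W-101→W-102) × (W-101→W-103) = (-129388.6, -52340.5, 105560).
So ∂z/∂x = −n_x/n_z = 1.22573513 and ∂z/∂y = −n_y/n_z = 0.49583649.
Intercept c from W-101: 1380.2 − 445717.74 − 2338548.35 = −2782885.89.
At (363236, 4715918): z_contact = 445231.1 + 2338324.2 − 2782885.89 = 669.5 ft.
Depth below ground = 1082 − 669.5 = 413 ft.

413 ft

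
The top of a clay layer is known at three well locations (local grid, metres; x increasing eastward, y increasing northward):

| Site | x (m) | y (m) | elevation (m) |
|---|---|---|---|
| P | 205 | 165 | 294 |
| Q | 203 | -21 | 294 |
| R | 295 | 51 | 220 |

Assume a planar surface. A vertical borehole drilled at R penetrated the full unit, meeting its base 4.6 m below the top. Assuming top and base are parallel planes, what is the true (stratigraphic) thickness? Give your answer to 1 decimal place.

Two edge vectors: P→Q = (-2, -186, 0), P→R = (90, -114, -74).
Normal n = (P→Q) × (P→R) = (13764, -148, 16968).
So ∂z/∂x = −n_x/n_z = −0.81117 and ∂z/∂y = −n_y/n_z = 0.00872.
|∇z| = √(a²+b²) = 0.81122, so dip δ = arctan(0.81122) = 39.05°.
True thickness = vertical thickness × cos δ = 4.6 × cos 39.05° = 3.6 m.

3.6 m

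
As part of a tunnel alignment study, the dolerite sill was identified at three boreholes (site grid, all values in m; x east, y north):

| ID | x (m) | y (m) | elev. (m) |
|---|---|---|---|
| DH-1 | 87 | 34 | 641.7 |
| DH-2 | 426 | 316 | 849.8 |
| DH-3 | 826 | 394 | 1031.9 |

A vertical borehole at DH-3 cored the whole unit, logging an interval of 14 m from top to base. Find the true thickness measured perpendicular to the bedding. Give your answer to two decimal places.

12.64 m

Two edge vectors: DH-1→DH-2 = (339, 282, 208.1), DH-1→DH-3 = (739, 360, 390.2).
Normal n = (DH-1→DH-2) × (DH-1→DH-3) = (35120.4, 21508.1, -86358).
So ∂z/∂x = −n_x/n_z = 0.40668 and ∂z/∂y = −n_y/n_z = 0.24906.
|∇z| = √(a²+b²) = 0.47689, so dip δ = arctan(0.47689) = 25.50°.
True thickness = vertical thickness × cos δ = 14 × cos 25.50° = 12.64 m.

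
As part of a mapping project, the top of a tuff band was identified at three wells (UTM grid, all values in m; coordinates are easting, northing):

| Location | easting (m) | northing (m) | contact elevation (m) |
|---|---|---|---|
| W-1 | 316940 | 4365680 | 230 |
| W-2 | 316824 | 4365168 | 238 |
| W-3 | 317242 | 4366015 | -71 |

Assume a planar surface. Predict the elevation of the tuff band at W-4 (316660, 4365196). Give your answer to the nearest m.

460 m

Two edge vectors: W-1→W-2 = (-116, -512, 8), W-1→W-3 = (302, 335, -301).
Normal n = (W-1→W-2) × (W-1→W-3) = (151432, -32500, 115764).
So ∂z/∂easting = −n_x/n_z = −1.30810960 and ∂z/∂northing = −n_y/n_z = 0.28074358.
Intercept c from W-1: 230 + 414592.26 − 1225636.64 = −810814.38.
At (316660, 4365196): z = −414226.0 + 1225500.8 − 810814.38 = 460.4 m.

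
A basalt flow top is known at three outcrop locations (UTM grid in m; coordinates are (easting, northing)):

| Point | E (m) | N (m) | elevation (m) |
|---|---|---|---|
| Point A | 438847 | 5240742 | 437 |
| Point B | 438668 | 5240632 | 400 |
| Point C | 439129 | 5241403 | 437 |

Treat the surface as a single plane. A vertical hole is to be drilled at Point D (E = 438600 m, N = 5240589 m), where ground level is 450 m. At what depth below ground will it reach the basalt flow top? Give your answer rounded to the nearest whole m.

64 m

Let the plane be z = a·E + b·N + c.
Point B−Point A: −179a − 110b = −37;  Point C−Point A: 282a + 661b = 0.
Solving gives a = 0.28015212, b = −0.11952027.
Then c = 437 − a·438847 − b·5240742 = 503867.98.
At (438600, 5240589): z_contact = 122874.7 − 626356.6 + 503867.98 = 386.1 m.
Depth below ground = 450 − 386.1 = 64 m.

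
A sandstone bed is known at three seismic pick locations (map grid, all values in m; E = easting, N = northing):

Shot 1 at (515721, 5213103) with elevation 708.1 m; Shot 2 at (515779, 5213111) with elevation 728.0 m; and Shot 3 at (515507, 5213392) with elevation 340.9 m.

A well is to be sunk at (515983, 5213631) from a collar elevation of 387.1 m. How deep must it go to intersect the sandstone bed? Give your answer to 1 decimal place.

42.8 m

Two edge vectors: Shot 1→Shot 2 = (58, 8, 19.9), Shot 1→Shot 3 = (-214, 289, -367.2).
Normal n = (Shot 1→Shot 2) × (Shot 1→Shot 3) = (-8688.7, 17039, 18474).
So ∂z/∂E = −n_x/n_z = 0.470320450 and ∂z/∂N = −n_y/n_z = −0.922323265.
Intercept c from Shot 1: 708.1 − 242554.13 + 4808166.18 = 4566320.15.
At (515983, 5213631): z_contact = 242677.36 − 4808653.17 + 4566320.15 = 344.34 m.
Depth below ground = 387.1 − 344.34 = 42.8 m.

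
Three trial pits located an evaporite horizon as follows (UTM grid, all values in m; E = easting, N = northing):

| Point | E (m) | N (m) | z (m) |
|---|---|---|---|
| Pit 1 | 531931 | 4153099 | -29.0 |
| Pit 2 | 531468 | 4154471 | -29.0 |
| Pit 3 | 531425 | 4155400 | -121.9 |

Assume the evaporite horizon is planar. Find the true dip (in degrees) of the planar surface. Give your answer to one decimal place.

19.9°

Let the plane be z = a·E + b·N + c.
Pit 2−Pit 1: −463a + 1372b = 0;  Pit 3−Pit 1: −506a + 2301b = −92.9.
Solving gives a = −0.34343, b = −0.11590.
Gradient magnitude |∇z| = √(a² + b²) = √(0.11795 + 0.01343) = 0.36246.
True dip = arctan(0.36246) = 19.9°, dipping toward ENE (azimuth ≈ 071°).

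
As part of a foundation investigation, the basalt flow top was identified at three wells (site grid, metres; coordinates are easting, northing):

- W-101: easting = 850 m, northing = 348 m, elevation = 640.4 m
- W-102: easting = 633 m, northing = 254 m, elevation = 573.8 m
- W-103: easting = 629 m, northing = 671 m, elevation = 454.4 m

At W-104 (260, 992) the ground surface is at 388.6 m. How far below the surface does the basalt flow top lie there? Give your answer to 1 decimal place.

Two edge vectors: W-101→W-102 = (-217, -94, -66.6), W-101→W-103 = (-221, 323, -186).
Normal n = (W-101→W-102) × (W-101→W-103) = (38995.8, -25643.4, -90865).
So ∂z/∂easting = −n_x/n_z = 0.42916 and ∂z/∂northing = −n_y/n_z = −0.28221.
Intercept c from W-101: 640.4 − 364.79 + 98.21 = 373.82.
At (260, 992): z_contact = 111.58 − 279.96 + 373.82 = 205.45 m.
Depth below ground = 388.6 − 205.45 = 183.2 m.

183.2 m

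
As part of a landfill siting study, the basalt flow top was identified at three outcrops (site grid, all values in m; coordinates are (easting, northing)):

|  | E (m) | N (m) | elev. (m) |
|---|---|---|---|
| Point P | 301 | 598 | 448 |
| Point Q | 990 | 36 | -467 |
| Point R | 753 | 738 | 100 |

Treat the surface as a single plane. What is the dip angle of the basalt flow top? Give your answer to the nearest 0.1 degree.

46.3°

Let the plane be z = a·E + b·N + c.
Point Q−Point P: 689a − 562b = −915;  Point R−Point P: 452a + 140b = −348.
Solving gives a = −0.92351, b = 0.49591.
Gradient magnitude |∇z| = √(a² + b²) = √(0.85287 + 0.24593) = 1.04824.
True dip = arctan(1.04824) = 46.3°, dipping toward ESE (azimuth ≈ 118°).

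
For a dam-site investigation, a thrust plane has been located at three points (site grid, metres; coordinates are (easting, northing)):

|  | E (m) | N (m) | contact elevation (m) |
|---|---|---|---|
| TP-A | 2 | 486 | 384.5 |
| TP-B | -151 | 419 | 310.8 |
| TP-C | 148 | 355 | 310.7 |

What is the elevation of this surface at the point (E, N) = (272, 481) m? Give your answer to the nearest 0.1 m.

Two edge vectors: TP-A→TP-B = (-153, -67, -73.7), TP-A→TP-C = (146, -131, -73.8).
Normal n = (TP-A→TP-B) × (TP-A→TP-C) = (-4710.1, -22051.6, 29825).
So ∂z/∂E = −n_x/n_z = 0.15792 and ∂z/∂N = −n_y/n_z = 0.73937.
Intercept c from TP-A: 384.5 − 0.32 − 359.33 = 24.85.
At (272, 481): z = 43.0 + 355.6 + 24.85 = 423.4 m.

423.4 m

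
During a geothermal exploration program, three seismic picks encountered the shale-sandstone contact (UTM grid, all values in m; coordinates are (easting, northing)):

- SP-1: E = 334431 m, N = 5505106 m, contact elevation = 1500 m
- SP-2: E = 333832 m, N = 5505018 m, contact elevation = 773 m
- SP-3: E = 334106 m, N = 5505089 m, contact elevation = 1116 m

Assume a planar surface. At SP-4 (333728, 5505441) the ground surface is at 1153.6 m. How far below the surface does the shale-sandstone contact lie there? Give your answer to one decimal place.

357.9 m

Let the plane be z = a·E + b·N + c.
SP-2−SP-1: −599a − 88b = −727;  SP-3−SP-1: −325a − 17b = −384.
Solving gives a = 1.163761742, b = 0.339849053.
Then c = 1500 − a·334431 − b·5505106 = −2258603.06.
At (333728, 5505441): z_contact = 388379.88 + 1871018.91 − 2258603.06 = 795.72 m.
Depth below ground = 1153.6 − 795.72 = 357.9 m.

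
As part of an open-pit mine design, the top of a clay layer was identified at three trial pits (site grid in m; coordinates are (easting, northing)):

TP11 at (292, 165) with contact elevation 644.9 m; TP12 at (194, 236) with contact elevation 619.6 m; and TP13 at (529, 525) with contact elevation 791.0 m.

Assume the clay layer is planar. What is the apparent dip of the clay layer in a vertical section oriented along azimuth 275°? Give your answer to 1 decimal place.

Two edge vectors: TP11→TP12 = (-98, 71, -25.3), TP11→TP13 = (237, 360, 146.1).
Normal n = (TP11→TP12) × (TP11→TP13) = (19481.1, 8321.7, -52107).
So ∂z/∂E = −n_x/n_z = 0.37387 and ∂z/∂N = −n_y/n_z = 0.15970.
Unit vector along 275° is (sin 275°, cos 275°) = (-0.9962, 0.0872).
Slope in that direction = a·(-0.9962) + b·(0.0872) = −0.35853.
Apparent dip = arctan|0.35853| = 19.7° (true dip is 22.1°, so apparent ≤ true as expected).

19.7°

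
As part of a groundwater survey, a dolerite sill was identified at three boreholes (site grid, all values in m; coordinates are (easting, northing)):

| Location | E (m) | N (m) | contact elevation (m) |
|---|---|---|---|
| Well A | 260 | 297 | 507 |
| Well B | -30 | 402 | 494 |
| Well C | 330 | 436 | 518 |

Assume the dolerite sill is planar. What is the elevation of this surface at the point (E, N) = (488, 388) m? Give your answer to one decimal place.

Let the plane be z = a·E + b·N + c.
Well B−Well A: −290a + 105b = −13;  Well C−Well A: 70a + 139b = 11.
Solving gives a = 0.06215, b = 0.04784.
Then c = 507 − a·260 − b·297 = 476.63.
At (488, 388): z = 30.3 + 18.6 + 476.63 = 525.5 m.

525.5 m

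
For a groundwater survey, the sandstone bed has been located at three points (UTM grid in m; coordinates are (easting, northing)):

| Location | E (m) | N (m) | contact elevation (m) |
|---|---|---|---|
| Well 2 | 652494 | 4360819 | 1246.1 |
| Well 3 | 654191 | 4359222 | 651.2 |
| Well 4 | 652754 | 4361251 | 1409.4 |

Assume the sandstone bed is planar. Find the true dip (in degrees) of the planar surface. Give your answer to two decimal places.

20.61°

Let the plane be z = a·E + b·N + c.
Well 3−Well 2: 1697a − 1597b = −594.9;  Well 4−Well 2: 260a + 432b = 163.3.
Solving gives a = 0.00330, b = 0.37602.
Gradient magnitude |∇z| = √(a² + b²) = √(0.00001 + 0.14139) = 0.37604.
True dip = arctan(0.37604) = 20.61°, dipping toward S (azimuth ≈ 181°).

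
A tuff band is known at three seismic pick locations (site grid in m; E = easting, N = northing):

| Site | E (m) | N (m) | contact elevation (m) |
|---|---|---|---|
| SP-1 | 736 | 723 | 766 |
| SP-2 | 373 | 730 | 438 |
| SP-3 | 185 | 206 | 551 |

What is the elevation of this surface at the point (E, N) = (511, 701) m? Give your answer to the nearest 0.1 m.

576.8 m

Two edge vectors: SP-1→SP-2 = (-363, 7, -328), SP-1→SP-3 = (-551, -517, -215).
Normal n = (SP-1→SP-2) × (SP-1→SP-3) = (-171081, 102683, 191528).
So ∂z/∂E = −n_x/n_z = 0.89324 and ∂z/∂N = −n_y/n_z = −0.53613.
Intercept c from SP-1: 766 − 657.43 + 387.62 = 496.19.
At (511, 701): z = 456.4 − 375.8 + 496.19 = 576.8 m.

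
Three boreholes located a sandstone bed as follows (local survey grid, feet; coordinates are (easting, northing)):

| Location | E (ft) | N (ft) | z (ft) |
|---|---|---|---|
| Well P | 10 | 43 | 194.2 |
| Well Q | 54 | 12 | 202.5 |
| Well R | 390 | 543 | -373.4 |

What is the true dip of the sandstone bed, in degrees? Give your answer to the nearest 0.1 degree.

Let the plane be z = a·E + b·N + c.
Well Q−Well P: 44a − 31b = 8.3;  Well R−Well P: 380a + 500b = −567.6.
Solving gives a = −0.39803, b = −0.83269.
Gradient magnitude |∇z| = √(a² + b²) = √(0.15843 + 0.69338) = 0.92294.
True dip = arctan(0.92294) = 42.7°, dipping toward NNE (azimuth ≈ 026°).

42.7°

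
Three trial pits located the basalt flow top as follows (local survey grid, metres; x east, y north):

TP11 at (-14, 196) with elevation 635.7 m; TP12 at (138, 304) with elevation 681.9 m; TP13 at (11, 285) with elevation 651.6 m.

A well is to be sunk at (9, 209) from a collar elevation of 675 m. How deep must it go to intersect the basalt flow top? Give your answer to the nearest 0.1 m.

Let the plane be z = a·x + b·y + c.
TP12−TP11: 152a + 108b = 46.2;  TP13−TP11: 25a + 89b = 15.9.
Solving gives a = 0.22115, b = 0.11653.
Then c = 635.7 − a·-14 − b·196 = 615.96.
At (9, 209): z_contact = 1.99 + 24.36 + 615.96 = 642.30 m.
Depth below ground = 675 − 642.30 = 32.7 m.

32.7 m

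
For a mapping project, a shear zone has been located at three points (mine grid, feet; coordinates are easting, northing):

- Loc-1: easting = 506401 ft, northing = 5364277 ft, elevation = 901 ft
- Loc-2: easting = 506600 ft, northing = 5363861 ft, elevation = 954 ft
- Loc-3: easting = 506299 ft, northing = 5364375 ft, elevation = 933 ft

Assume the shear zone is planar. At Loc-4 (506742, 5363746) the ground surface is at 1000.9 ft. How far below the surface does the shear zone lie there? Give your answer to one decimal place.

102.5 ft

Let the plane be z = a·easting + b·northing + c.
Loc-2−Loc-1: 199a − 416b = 53;  Loc-3−Loc-1: −102a + 98b = 32.
Solving gives a = −0.807064980, b = −0.513475796.
Then c = 901 − a·506401 − b·5364277 = 3164025.92.
At (506742, 5363746): z_contact = −408973.72 − 2754153.75 + 3164025.92 = 898.45 ft.
Depth below ground = 1000.9 − 898.45 = 102.5 ft.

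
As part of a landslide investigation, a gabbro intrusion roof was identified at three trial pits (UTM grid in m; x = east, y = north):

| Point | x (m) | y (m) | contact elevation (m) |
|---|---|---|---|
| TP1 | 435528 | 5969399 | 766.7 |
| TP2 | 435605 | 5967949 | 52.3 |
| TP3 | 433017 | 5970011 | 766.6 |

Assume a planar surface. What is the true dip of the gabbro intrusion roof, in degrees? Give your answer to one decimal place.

27.2°

Two edge vectors: TP1→TP2 = (77, -1450, -714.4), TP1→TP3 = (-2511, 612, -0.1).
Normal n = (TP1→TP2) × (TP1→TP3) = (437357.8, 1793866.1, -3593826).
So ∂z/∂x = −n_x/n_z = 0.12170 and ∂z/∂y = −n_y/n_z = 0.49915.
Gradient magnitude |∇z| = √(a² + b²) = √(0.01481 + 0.24915) = 0.51377.
True dip = arctan(0.51377) = 27.2°, dipping toward SSW (azimuth ≈ 194°).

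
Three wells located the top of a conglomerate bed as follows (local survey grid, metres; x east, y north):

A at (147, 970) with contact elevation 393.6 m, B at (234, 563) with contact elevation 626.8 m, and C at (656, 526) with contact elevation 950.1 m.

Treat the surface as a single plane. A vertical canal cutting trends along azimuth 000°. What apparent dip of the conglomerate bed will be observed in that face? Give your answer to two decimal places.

22.64°

Two edge vectors: A→B = (87, -407, 233.2), A→C = (509, -444, 556.5).
Normal n = (A→B) × (A→C) = (-122954.7, 70283.3, 168535).
So ∂z/∂x = −n_x/n_z = 0.72955 and ∂z/∂y = −n_y/n_z = −0.41702.
Unit vector along 000° is (sin 0°, cos 0°) = (0.0000, 1.0000).
Slope in that direction = a·(0.0000) + b·(1.0000) = −0.41702.
Apparent dip = arctan|0.41702| = 22.64° (true dip is 40.0°, so apparent ≤ true as expected).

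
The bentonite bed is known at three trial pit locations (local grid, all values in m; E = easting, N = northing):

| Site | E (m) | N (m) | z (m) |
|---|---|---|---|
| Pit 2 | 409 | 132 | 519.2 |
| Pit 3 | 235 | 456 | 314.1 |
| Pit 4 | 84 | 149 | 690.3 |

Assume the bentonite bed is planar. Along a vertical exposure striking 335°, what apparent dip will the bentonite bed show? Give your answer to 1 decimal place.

Let the plane be z = a·E + b·N + c.
Pit 3−Pit 2: −174a + 324b = −205.1;  Pit 4−Pit 2: −325a + 17b = 171.1.
Solving gives a = −0.57575, b = −0.94222.
Unit vector along 335° is (sin 335°, cos 335°) = (-0.4226, 0.9063).
Slope in that direction = a·(-0.4226) + b·(0.9063) = −0.61062.
Apparent dip = arctan|0.61062| = 31.4° (true dip is 47.8°, so apparent ≤ true as expected).

31.4°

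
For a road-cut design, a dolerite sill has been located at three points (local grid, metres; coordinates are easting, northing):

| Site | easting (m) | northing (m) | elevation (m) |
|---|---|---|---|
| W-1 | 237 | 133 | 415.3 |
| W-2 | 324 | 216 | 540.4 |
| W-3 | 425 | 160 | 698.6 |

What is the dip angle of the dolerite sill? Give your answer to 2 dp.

56.69°

Two edge vectors: W-1→W-2 = (87, 83, 125.1), W-1→W-3 = (188, 27, 283.3).
Normal n = (W-1→W-2) × (W-1→W-3) = (20136.2, -1128.3, -13255).
So ∂z/∂easting = −n_x/n_z = 1.51914 and ∂z/∂northing = −n_y/n_z = −0.08512.
Gradient magnitude |∇z| = √(a² + b²) = √(2.30779 + 0.00725) = 1.52152.
True dip = arctan(1.52152) = 56.69°, dipping toward W (azimuth ≈ 273°).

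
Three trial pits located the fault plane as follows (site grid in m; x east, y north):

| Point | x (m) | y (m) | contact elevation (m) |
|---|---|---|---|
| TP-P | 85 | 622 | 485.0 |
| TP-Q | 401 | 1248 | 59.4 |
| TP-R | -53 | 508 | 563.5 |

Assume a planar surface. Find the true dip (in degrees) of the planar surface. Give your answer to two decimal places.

33.97°

Two edge vectors: TP-P→TP-Q = (316, 626, -425.6), TP-P→TP-R = (-138, -114, 78.5).
Normal n = (TP-P→TP-Q) × (TP-P→TP-R) = (622.6, 33926.8, 50364).
So ∂z/∂x = −n_x/n_z = −0.01236 and ∂z/∂y = −n_y/n_z = −0.67363.
Gradient magnitude |∇z| = √(a² + b²) = √(0.00015 + 0.45378) = 0.67375.
True dip = arctan(0.67375) = 33.97°, dipping toward N (azimuth ≈ 001°).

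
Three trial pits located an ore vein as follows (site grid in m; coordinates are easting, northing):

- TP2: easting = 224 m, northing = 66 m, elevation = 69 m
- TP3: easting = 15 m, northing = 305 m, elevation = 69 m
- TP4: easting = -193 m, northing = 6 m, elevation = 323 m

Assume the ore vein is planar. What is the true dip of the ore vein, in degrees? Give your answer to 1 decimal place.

Let the plane be z = a·easting + b·northing + c.
TP3−TP2: −209a + 239b = 0;  TP4−TP2: −417a − 60b = 254.
Solving gives a = −0.54104, b = −0.47312.
Gradient magnitude |∇z| = √(a² + b²) = √(0.29272 + 0.22385) = 0.71873.
True dip = arctan(0.71873) = 35.7°, dipping toward NE (azimuth ≈ 049°).

35.7°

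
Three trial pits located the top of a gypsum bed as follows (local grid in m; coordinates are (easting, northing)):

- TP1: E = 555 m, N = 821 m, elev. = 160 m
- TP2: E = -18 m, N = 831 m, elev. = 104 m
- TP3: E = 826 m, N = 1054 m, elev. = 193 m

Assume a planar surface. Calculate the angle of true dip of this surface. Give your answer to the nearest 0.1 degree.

5.8°

Let the plane be z = a·E + b·N + c.
TP2−TP1: −573a + 10b = −56;  TP3−TP1: 271a + 233b = 33.
Solving gives a = 0.09821, b = 0.02740.
Gradient magnitude |∇z| = √(a² + b²) = √(0.00965 + 0.00075) = 0.10196.
True dip = arctan(0.10196) = 5.8°, dipping toward WSW (azimuth ≈ 254°).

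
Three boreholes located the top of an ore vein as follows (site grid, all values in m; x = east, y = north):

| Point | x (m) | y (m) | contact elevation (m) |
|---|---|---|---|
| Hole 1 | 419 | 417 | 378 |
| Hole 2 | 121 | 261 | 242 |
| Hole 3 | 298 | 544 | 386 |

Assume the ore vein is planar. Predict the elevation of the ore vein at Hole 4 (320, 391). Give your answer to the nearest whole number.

341 m

Let the plane be z = a·x + b·y + c.
Hole 2−Hole 1: −298a − 156b = −136;  Hole 3−Hole 1: −121a + 127b = 8.
Solving gives a = 0.28250, b = 0.33215.
Then c = 378 − a·419 − b·417 = 121.13.
At (320, 391): z = 90.4 + 129.9 + 121.13 = 341.4 m.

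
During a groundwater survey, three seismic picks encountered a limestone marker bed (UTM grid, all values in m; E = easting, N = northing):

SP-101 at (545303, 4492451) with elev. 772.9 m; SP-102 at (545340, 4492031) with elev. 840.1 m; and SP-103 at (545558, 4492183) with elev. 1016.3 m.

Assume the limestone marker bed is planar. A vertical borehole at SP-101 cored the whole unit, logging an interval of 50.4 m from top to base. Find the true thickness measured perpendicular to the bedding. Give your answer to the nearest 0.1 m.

Let the plane be z = a·E + b·N + c.
SP-102−SP-101: 37a − 420b = 67.2;  SP-103−SP-101: 255a − 268b = 243.4.
Solving gives a = 0.86659, b = −0.08366.
|∇z| = √(a²+b²) = 0.87062, so dip δ = arctan(0.87062) = 41.04°.
True thickness = vertical thickness × cos δ = 50.4 × cos 41.04° = 38.0 m.

38.0 m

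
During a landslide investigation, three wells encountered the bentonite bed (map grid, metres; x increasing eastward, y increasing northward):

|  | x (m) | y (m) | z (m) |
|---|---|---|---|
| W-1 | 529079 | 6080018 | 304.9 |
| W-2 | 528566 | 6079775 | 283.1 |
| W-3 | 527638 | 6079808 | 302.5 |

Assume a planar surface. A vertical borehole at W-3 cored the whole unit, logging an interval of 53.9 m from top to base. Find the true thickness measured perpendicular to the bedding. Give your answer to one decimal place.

Two edge vectors: W-1→W-2 = (-513, -243, -21.8), W-1→W-3 = (-1441, -210, -2.4).
Normal n = (W-1→W-2) × (W-1→W-3) = (-3994.8, 30182.6, -242433).
So ∂z/∂x = −n_x/n_z = −0.01648 and ∂z/∂y = −n_y/n_z = 0.12450.
|∇z| = √(a²+b²) = 0.12558, so dip δ = arctan(0.12558) = 7.16°.
True thickness = vertical thickness × cos δ = 53.9 × cos 7.16° = 53.5 m.

53.5 m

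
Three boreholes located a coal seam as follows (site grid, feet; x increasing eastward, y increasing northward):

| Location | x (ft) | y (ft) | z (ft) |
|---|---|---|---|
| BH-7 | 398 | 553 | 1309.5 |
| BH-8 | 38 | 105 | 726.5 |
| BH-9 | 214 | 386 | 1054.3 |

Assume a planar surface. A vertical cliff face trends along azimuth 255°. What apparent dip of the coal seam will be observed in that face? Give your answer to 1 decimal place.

42.4°

Two edge vectors: BH-7→BH-8 = (-360, -448, -583), BH-7→BH-9 = (-184, -167, -255.2).
Normal n = (BH-7→BH-8) × (BH-7→BH-9) = (16968.6, 15400, -22312).
So ∂z/∂x = −n_x/n_z = 0.76051 and ∂z/∂y = −n_y/n_z = 0.69021.
Unit vector along 255° is (sin 255°, cos 255°) = (-0.9659, -0.2588).
Slope in that direction = a·(-0.9659) + b·(-0.2588) = −0.91324.
Apparent dip = arctan|0.91324| = 42.4° (true dip is 45.8°, so apparent ≤ true as expected).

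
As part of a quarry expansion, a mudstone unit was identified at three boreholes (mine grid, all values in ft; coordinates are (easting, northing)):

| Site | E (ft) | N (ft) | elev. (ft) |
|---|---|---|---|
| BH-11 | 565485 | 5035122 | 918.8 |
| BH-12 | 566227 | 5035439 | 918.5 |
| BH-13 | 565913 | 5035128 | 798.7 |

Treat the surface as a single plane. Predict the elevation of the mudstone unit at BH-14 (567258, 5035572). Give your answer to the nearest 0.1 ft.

Let the plane be z = a·E + b·N + c.
BH-12−BH-11: 742a + 317b = −0.3;  BH-13−BH-11: 428a + 6b = −120.1.
Solving gives a = −0.290113851, b = 0.678121380.
Then c = 918.8 − a·565485 − b·5035122 = −3249450.05.
At (567258, 5035572): z = −164569.4 + 3414729.0 − 3249450.05 = 709.6 ft.

709.6 ft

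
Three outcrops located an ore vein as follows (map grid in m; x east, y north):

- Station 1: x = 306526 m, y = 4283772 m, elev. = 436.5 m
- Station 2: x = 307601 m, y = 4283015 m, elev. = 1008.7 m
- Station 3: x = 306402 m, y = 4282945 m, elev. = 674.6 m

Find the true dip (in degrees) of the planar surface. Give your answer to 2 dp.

24.07°

Two edge vectors: Station 1→Station 2 = (1075, -757, 572.2), Station 1→Station 3 = (-124, -827, 238.1).
Normal n = (Station 1→Station 2) × (Station 1→Station 3) = (292967.7, -326910.3, -982893).
So ∂z/∂x = −n_x/n_z = 0.29807 and ∂z/∂y = −n_y/n_z = −0.33260.
Gradient magnitude |∇z| = √(a² + b²) = √(0.08884 + 0.11062) = 0.44662.
True dip = arctan(0.44662) = 24.07°, dipping toward NW (azimuth ≈ 318°).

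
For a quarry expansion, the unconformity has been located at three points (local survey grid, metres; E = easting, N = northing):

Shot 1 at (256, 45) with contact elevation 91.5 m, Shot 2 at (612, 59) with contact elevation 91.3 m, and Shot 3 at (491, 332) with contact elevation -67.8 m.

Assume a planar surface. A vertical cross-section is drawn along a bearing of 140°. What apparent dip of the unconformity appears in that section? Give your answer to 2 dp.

24.38°

Two edge vectors: Shot 1→Shot 2 = (356, 14, -0.2), Shot 1→Shot 3 = (235, 287, -159.3).
Normal n = (Shot 1→Shot 2) × (Shot 1→Shot 3) = (-2172.8, 56663.8, 98882).
So ∂z/∂E = −n_x/n_z = 0.02197 and ∂z/∂N = −n_y/n_z = −0.57304.
Unit vector along 140° is (sin 140°, cos 140°) = (0.6428, -0.7660).
Slope in that direction = a·(0.6428) + b·(-0.7660) = 0.45310.
Apparent dip = arctan|0.45310| = 24.38° (true dip is 29.8°, so apparent ≤ true as expected).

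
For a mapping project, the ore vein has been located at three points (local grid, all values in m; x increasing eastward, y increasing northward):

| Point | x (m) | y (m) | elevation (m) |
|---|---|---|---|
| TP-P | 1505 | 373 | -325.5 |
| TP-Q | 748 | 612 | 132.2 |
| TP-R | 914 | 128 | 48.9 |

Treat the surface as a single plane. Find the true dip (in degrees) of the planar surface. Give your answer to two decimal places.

Let the plane be z = a·x + b·y + c.
TP-Q−TP-P: −757a + 239b = 457.7;  TP-R−TP-P: −591a − 245b = 374.4.
Solving gives a = −0.61711, b = −0.03955.
Gradient magnitude |∇z| = √(a² + b²) = √(0.38082 + 0.00156) = 0.61837.
True dip = arctan(0.61837) = 31.73°, dipping toward E (azimuth ≈ 086°).

31.73°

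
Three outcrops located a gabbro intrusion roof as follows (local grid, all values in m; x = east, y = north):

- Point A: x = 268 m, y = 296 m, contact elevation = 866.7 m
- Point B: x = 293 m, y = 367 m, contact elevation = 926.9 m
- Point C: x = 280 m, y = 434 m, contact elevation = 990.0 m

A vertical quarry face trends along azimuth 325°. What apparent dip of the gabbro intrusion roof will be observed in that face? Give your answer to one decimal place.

40.1°

Two edge vectors: Point A→Point B = (25, 71, 60.2), Point A→Point C = (12, 138, 123.3).
Normal n = (Point A→Point B) × (Point A→Point C) = (446.7, -2360.1, 2598).
So ∂z/∂x = −n_x/n_z = −0.17194 and ∂z/∂y = −n_y/n_z = 0.90843.
Unit vector along 325° is (sin 325°, cos 325°) = (-0.5736, 0.8192).
Slope in that direction = a·(-0.5736) + b·(0.8192) = 0.84276.
Apparent dip = arctan|0.84276| = 40.1° (true dip is 42.8°, so apparent ≤ true as expected).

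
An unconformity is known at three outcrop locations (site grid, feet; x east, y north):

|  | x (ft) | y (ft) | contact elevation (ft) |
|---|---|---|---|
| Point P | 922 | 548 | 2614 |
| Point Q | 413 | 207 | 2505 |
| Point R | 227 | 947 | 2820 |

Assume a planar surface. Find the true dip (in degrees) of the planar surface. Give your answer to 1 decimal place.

22.5°

Two edge vectors: Point P→Point Q = (-509, -341, -109), Point P→Point R = (-695, 399, 206).
Normal n = (Point P→Point Q) × (Point P→Point R) = (-26755, 180609, -440086).
So ∂z/∂x = −n_x/n_z = −0.06079 and ∂z/∂y = −n_y/n_z = 0.41039.
Gradient magnitude |∇z| = √(a² + b²) = √(0.00370 + 0.16842) = 0.41487.
True dip = arctan(0.41487) = 22.5°, dipping toward S (azimuth ≈ 172°).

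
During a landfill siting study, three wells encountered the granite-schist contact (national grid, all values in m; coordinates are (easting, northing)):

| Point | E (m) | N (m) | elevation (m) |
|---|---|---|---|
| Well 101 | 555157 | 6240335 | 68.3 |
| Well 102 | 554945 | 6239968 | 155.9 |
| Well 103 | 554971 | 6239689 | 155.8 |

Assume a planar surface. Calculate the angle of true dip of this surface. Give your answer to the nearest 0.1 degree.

Let the plane be z = a·E + b·N + c.
Well 102−Well 101: −212a − 367b = 87.6;  Well 103−Well 101: −186a − 646b = 87.5.
Solving gives a = −0.35634, b = −0.03285.
Gradient magnitude |∇z| = √(a² + b²) = √(0.12698 + 0.00108) = 0.35785.
True dip = arctan(0.35785) = 19.7°, dipping toward E (azimuth ≈ 085°).

19.7°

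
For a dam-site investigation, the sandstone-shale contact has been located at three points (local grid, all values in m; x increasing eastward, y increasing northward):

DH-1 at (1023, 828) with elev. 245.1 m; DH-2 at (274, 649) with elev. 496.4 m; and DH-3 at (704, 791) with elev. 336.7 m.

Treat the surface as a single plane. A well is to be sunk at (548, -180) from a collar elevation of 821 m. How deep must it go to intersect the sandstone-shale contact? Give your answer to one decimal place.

Let the plane be z = a·x + b·y + c.
DH-2−DH-1: −749a − 179b = 251.3;  DH-3−DH-1: −319a − 37b = 91.6.
Solving gives a = −0.241537, b = −0.393232.
Then c = 245.1 − a·1023 − b·828 = 817.79.
At (548, -180): z_contact = −132.36 + 70.78 + 817.79 = 756.21 m.
Depth below ground = 821 − 756.21 = 64.8 m.

64.8 m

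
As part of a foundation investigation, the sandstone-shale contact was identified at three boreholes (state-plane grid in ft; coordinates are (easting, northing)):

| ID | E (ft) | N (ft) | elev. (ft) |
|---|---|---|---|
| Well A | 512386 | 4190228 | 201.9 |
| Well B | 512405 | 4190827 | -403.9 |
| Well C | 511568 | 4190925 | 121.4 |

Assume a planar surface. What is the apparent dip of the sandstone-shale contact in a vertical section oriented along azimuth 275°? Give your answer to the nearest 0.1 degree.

33.2°

Two edge vectors: Well A→Well B = (19, 599, -605.8), Well A→Well C = (-818, 697, -80.5).
Normal n = (Well A→Well B) × (Well A→Well C) = (374023.1, 497073.9, 503225).
So ∂z/∂E = −n_x/n_z = −0.74325 and ∂z/∂N = −n_y/n_z = −0.98778.
Unit vector along 275° is (sin 275°, cos 275°) = (-0.9962, 0.0872).
Slope in that direction = a·(-0.9962) + b·(0.0872) = 0.65433.
Apparent dip = arctan|0.65433| = 33.2° (true dip is 51.0°, so apparent ≤ true as expected).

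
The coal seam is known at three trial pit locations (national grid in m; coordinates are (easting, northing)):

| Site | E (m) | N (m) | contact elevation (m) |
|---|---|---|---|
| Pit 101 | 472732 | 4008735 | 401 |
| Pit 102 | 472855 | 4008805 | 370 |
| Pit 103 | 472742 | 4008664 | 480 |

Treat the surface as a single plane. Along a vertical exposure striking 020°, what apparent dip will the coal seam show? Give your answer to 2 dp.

41.29°

Two edge vectors: Pit 101→Pit 102 = (123, 70, -31), Pit 101→Pit 103 = (10, -71, 79).
Normal n = (Pit 101→Pit 102) × (Pit 101→Pit 103) = (3329, -10027, -9433).
So ∂z/∂E = −n_x/n_z = 0.35291 and ∂z/∂N = −n_y/n_z = −1.06297.
Unit vector along 020° is (sin 20°, cos 20°) = (0.3420, 0.9397).
Slope in that direction = a·(0.3420) + b·(0.9397) = −0.87816.
Apparent dip = arctan|0.87816| = 41.29° (true dip is 48.2°, so apparent ≤ true as expected).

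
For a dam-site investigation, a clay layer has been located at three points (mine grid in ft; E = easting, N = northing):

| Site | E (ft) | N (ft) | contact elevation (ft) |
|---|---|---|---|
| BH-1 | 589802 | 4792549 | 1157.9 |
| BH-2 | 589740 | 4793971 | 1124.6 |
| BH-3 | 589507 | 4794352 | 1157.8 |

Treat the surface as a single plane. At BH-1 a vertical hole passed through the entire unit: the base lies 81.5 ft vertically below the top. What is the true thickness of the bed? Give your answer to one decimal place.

Let the plane be z = a·E + b·N + c.
BH-2−BH-1: −62a + 1422b = −33.3;  BH-3−BH-1: −295a + 1803b = −0.1.
Solving gives a = −0.19466, b = −0.03191.
|∇z| = √(a²+b²) = 0.19726, so dip δ = arctan(0.19726) = 11.16°.
True thickness = vertical thickness × cos δ = 81.5 × cos 11.16° = 80.0 ft.

80.0 ft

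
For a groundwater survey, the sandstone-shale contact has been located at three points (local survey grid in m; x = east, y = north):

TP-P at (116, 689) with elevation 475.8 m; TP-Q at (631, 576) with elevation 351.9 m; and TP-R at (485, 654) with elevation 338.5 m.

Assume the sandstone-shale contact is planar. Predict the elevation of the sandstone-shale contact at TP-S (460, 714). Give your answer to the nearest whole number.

287 m

Two edge vectors: TP-P→TP-Q = (515, -113, -123.9), TP-P→TP-R = (369, -35, -137.3).
Normal n = (TP-P→TP-Q) × (TP-P→TP-R) = (11178.4, 24990.4, 23672).
So ∂z/∂x = −n_x/n_z = −0.47222 and ∂z/∂y = −n_y/n_z = −1.05569.
Intercept c from TP-P: 475.8 + 54.78 + 727.37 = 1257.95.
At (460, 714): z = −217.2 − 753.8 + 1257.95 = 287.0 m.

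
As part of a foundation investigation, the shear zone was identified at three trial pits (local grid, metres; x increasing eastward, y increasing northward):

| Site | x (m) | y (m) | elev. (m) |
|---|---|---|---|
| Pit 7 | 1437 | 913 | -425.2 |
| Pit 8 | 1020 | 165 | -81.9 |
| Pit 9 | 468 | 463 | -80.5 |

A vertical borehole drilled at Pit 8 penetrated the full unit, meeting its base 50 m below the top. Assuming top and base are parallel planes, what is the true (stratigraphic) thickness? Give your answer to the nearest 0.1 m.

46.4 m

Let the plane be z = a·x + b·y + c.
Pit 8−Pit 7: −417a − 748b = 343.3;  Pit 9−Pit 7: −969a − 450b = 344.7.
Solving gives a = −0.19240, b = −0.35170.
|∇z| = √(a²+b²) = 0.40088, so dip δ = arctan(0.40088) = 21.85°.
True thickness = vertical thickness × cos δ = 50 × cos 21.85° = 46.4 m.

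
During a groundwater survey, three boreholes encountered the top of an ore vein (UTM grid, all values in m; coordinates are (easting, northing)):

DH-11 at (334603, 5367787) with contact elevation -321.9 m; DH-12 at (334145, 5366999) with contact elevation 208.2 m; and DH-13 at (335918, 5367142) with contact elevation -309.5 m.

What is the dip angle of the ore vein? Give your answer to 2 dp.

Let the plane be z = a·E + b·N + c.
DH-12−DH-11: −458a − 788b = 530.1;  DH-13−DH-11: 1315a − 645b = 12.4.
Solving gives a = −0.24943, b = −0.52774.
Gradient magnitude |∇z| = √(a² + b²) = √(0.06221 + 0.27851) = 0.58372.
True dip = arctan(0.58372) = 30.27°, dipping toward NNE (azimuth ≈ 025°).

30.27°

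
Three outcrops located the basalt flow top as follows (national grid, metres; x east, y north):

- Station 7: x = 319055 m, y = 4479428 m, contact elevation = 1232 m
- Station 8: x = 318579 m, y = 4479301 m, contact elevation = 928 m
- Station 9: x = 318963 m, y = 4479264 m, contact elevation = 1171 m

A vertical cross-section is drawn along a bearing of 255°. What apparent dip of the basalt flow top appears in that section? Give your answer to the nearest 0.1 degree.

31.7°

Two edge vectors: Station 7→Station 8 = (-476, -127, -304), Station 7→Station 9 = (-92, -164, -61).
Normal n = (Station 7→Station 8) × (Station 7→Station 9) = (-42109, -1068, 66380).
So ∂z/∂x = −n_x/n_z = 0.63436 and ∂z/∂y = −n_y/n_z = 0.01609.
Unit vector along 255° is (sin 255°, cos 255°) = (-0.9659, -0.2588).
Slope in that direction = a·(-0.9659) + b·(-0.2588) = −0.61691.
Apparent dip = arctan|0.61691| = 31.7° (true dip is 32.4°, so apparent ≤ true as expected).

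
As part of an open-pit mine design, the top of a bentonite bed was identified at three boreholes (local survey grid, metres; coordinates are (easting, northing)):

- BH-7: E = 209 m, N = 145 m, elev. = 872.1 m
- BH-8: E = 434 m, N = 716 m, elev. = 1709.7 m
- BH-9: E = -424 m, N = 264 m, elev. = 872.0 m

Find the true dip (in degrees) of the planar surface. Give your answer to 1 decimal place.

Let the plane be z = a·E + b·N + c.
BH-8−BH-7: 225a + 571b = 837.6;  BH-9−BH-7: −633a + 119b = −0.1.
Solving gives a = 0.25690, b = 1.36567.
Gradient magnitude |∇z| = √(a² + b²) = √(0.06600 + 1.86506) = 1.38962.
True dip = arctan(1.38962) = 54.3°, dipping toward S (azimuth ≈ 191°).

54.3°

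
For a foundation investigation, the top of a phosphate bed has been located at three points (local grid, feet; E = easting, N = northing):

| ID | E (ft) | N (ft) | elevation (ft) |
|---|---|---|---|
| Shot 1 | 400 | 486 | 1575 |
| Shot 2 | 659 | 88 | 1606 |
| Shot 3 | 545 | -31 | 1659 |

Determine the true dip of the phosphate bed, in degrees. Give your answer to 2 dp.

17.83°

Two edge vectors: Shot 1→Shot 2 = (259, -398, 31), Shot 1→Shot 3 = (145, -517, 84).
Normal n = (Shot 1→Shot 2) × (Shot 1→Shot 3) = (-17405, -17261, -76193).
So ∂z/∂E = −n_x/n_z = −0.22843 and ∂z/∂N = −n_y/n_z = −0.22654.
Gradient magnitude |∇z| = √(a² + b²) = √(0.05218 + 0.05132) = 0.32172.
True dip = arctan(0.32172) = 17.83°, dipping toward NE (azimuth ≈ 045°).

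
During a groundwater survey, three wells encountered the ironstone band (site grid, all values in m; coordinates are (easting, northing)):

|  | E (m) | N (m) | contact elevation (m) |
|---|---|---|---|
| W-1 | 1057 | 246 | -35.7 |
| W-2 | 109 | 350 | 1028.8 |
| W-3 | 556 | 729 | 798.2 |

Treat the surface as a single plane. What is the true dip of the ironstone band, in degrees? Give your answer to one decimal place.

50.9°

Two edge vectors: W-1→W-2 = (-948, 104, 1064.5), W-1→W-3 = (-501, 483, 833.9).
Normal n = (W-1→W-2) × (W-1→W-3) = (-427427.9, 257222.7, -405780).
So ∂z/∂E = −n_x/n_z = −1.05335 and ∂z/∂N = −n_y/n_z = 0.63390.
Gradient magnitude |∇z| = √(a² + b²) = √(1.10954 + 0.40183) = 1.22938.
True dip = arctan(1.22938) = 50.9°, dipping toward ESE (azimuth ≈ 121°).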